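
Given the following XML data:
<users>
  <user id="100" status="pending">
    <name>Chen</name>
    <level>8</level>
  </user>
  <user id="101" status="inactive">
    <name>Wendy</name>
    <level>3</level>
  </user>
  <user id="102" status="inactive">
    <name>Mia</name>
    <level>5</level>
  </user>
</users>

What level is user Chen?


Finding user: Chen
<level>8</level>

ANSWER: 8


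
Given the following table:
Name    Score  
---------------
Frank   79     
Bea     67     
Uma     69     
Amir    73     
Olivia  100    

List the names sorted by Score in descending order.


Sorting by Score (descending):
  Olivia: 100
  Frank: 79
  Amir: 73
  Uma: 69
  Bea: 67


ANSWER: Olivia, Frank, Amir, Uma, Bea


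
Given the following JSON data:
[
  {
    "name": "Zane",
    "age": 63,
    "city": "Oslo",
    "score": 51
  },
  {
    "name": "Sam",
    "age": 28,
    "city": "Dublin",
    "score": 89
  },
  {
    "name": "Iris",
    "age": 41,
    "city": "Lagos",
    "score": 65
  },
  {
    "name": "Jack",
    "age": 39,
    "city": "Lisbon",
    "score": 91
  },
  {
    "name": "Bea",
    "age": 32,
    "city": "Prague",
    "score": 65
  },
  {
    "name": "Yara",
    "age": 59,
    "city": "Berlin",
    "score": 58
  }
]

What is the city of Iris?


Looking up record where name = Iris
Record index: 2
Field 'city' = Lagos

ANSWER: Lagos


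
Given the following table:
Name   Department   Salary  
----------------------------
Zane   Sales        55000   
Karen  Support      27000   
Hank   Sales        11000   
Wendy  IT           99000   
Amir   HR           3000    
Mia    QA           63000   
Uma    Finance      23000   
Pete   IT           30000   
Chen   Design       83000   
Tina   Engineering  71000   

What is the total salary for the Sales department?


Sales department members:
  Zane: 55000
  Hank: 11000
Total = 55000 + 11000 = 66000

ANSWER: 66000


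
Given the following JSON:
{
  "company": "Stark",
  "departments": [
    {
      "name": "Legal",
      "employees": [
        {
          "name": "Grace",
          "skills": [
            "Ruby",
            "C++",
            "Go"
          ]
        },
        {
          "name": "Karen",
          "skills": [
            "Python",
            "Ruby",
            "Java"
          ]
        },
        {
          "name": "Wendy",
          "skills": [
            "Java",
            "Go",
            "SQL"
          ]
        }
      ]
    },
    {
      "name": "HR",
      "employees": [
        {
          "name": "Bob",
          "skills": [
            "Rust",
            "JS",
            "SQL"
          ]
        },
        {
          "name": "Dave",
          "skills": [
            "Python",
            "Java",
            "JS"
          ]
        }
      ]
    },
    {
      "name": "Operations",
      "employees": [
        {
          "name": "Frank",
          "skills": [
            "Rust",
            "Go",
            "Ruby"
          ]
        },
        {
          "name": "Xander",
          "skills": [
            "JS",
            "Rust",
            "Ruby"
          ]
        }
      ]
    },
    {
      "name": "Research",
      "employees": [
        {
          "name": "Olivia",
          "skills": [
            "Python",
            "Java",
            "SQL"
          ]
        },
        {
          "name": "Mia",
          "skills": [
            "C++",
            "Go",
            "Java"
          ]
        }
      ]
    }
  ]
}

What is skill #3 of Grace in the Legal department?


Path: departments[0].employees[0].skills[2]
Value: Go

ANSWER: Go


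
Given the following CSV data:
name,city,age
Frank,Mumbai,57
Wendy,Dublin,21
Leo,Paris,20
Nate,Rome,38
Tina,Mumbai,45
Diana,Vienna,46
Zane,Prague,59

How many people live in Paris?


Scanning city column for 'Paris':
  Row 3: Leo -> MATCH
Total matches: 1

ANSWER: 1


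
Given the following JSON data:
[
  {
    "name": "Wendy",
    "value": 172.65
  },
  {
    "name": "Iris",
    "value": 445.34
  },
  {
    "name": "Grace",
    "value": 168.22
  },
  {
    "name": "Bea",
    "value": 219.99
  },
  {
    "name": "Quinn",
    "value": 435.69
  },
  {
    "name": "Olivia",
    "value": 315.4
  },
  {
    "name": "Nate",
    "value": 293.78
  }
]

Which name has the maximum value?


Comparing values:
  Wendy: 172.65
  Iris: 445.34
  Grace: 168.22
  Bea: 219.99
  Quinn: 435.69
  Olivia: 315.4
  Nate: 293.78
Maximum: Iris (445.34)

ANSWER: Iris


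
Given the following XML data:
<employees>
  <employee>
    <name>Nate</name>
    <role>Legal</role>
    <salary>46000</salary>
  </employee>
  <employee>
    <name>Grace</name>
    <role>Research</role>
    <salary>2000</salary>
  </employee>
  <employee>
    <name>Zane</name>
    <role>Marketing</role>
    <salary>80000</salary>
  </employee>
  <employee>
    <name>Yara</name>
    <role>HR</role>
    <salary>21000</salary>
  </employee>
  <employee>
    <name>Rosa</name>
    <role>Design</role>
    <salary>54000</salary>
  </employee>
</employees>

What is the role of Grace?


Searching for <employee> with <name>Grace</name>
Found at position 2
<role>Research</role>

ANSWER: Research


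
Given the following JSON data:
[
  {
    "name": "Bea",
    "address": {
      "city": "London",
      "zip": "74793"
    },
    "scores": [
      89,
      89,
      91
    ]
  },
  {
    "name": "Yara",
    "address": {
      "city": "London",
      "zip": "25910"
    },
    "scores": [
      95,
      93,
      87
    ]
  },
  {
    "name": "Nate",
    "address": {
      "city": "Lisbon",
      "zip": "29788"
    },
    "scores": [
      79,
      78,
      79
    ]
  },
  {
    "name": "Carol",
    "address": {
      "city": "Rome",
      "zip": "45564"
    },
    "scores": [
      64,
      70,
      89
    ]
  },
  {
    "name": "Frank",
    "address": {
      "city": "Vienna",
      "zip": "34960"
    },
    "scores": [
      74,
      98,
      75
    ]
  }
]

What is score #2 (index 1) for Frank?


Path: records[4].scores[1]
Value: 98

ANSWER: 98


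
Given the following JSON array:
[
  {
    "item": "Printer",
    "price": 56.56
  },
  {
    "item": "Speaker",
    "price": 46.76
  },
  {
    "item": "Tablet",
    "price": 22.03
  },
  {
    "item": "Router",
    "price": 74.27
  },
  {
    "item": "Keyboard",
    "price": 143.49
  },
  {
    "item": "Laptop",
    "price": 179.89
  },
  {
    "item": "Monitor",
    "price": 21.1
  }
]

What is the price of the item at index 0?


Array index 0 -> Printer
price = 56.56

ANSWER: 56.56


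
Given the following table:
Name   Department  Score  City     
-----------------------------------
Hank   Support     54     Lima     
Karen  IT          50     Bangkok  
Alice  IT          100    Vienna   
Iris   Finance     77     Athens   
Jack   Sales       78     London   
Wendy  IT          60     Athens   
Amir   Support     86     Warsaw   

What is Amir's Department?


Row 7: Amir
Department = Support

ANSWER: Support


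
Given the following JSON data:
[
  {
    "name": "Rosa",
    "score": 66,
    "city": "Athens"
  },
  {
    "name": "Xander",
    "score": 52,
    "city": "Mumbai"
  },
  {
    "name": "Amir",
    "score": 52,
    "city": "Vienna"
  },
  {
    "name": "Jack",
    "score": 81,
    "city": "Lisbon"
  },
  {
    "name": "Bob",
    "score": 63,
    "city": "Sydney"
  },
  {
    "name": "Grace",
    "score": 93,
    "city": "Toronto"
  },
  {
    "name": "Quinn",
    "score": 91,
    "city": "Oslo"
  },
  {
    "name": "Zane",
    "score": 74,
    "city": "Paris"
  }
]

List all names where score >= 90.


Filtering records where score >= 90:
  Rosa (score=66) -> no
  Xander (score=52) -> no
  Amir (score=52) -> no
  Jack (score=81) -> no
  Bob (score=63) -> no
  Grace (score=93) -> YES
  Quinn (score=91) -> YES
  Zane (score=74) -> no


ANSWER: Grace, Quinn


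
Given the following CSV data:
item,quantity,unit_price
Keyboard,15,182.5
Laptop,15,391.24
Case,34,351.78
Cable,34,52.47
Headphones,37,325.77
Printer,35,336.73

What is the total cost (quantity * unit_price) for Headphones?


Row: Headphones
quantity = 37
unit_price = 325.77
total = 37 * 325.77 = 12053.49

ANSWER: 12053.49


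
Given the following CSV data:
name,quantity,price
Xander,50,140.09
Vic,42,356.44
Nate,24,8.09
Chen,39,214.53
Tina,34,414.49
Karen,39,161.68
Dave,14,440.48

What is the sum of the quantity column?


Values in 'quantity' column:
  Row 1: 50
  Row 2: 42
  Row 3: 24
  Row 4: 39
  Row 5: 34
  Row 6: 39
  Row 7: 14
Sum = 50 + 42 + 24 + 39 + 34 + 39 + 14 = 242

ANSWER: 242


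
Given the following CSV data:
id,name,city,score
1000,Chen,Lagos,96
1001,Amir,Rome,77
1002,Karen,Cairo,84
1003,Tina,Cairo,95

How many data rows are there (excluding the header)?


Counting rows (excluding header):
Header: id,name,city,score
Data rows: 4

ANSWER: 4


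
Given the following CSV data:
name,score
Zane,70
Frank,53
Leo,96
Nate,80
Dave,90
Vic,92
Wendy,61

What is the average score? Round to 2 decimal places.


Scores: 70, 53, 96, 80, 90, 92, 61
Sum = 542
Count = 7
Average = 542 / 7 = 77.43

ANSWER: 77.43


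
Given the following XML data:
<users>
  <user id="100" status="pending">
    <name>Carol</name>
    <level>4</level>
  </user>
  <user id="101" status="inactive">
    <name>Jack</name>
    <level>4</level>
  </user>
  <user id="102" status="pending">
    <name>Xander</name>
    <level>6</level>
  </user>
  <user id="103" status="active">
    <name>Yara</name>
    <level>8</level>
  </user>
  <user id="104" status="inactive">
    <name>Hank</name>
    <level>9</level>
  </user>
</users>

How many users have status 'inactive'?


Counting users with status='inactive':
  Jack (id=101) -> MATCH
  Hank (id=104) -> MATCH
Count: 2

ANSWER: 2


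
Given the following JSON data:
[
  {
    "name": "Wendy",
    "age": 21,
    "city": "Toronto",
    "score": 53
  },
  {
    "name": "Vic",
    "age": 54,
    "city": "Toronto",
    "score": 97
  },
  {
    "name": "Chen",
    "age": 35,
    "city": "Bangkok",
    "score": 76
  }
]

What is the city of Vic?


Looking up record where name = Vic
Record index: 1
Field 'city' = Toronto

ANSWER: Toronto


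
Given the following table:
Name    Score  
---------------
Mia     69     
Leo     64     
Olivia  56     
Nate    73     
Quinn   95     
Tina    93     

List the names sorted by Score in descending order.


Sorting by Score (descending):
  Quinn: 95
  Tina: 93
  Nate: 73
  Mia: 69
  Leo: 64
  Olivia: 56


ANSWER: Quinn, Tina, Nate, Mia, Leo, Olivia


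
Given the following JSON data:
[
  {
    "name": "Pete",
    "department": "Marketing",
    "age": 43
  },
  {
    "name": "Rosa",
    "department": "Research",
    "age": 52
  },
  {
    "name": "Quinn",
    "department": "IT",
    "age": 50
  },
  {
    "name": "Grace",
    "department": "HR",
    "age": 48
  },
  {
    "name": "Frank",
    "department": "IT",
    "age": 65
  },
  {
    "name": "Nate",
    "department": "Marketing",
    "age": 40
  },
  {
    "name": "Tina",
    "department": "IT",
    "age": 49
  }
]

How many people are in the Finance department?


Scanning records for department = Finance
  No matches found
Count: 0

ANSWER: 0


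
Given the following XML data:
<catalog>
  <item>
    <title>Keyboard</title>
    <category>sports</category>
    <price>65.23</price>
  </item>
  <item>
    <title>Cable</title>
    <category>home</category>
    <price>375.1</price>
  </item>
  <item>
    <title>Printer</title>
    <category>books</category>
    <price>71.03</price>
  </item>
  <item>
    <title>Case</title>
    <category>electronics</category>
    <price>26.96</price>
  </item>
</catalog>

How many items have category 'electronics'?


Scanning <item> elements for <category>electronics</category>:
  Item 4: Case -> MATCH
Count: 1

ANSWER: 1


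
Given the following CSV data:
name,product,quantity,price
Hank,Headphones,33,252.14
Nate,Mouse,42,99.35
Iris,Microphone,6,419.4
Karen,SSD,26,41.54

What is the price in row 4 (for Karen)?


Row 4: Karen
Column 'price' = 41.54

ANSWER: 41.54


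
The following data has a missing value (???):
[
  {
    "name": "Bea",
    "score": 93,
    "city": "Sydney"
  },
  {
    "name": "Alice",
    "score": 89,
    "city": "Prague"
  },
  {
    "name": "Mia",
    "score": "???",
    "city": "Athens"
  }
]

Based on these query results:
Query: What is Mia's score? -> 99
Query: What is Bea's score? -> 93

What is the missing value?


The missing value is Mia's score
From query: Mia's score = 99

ANSWER: 99


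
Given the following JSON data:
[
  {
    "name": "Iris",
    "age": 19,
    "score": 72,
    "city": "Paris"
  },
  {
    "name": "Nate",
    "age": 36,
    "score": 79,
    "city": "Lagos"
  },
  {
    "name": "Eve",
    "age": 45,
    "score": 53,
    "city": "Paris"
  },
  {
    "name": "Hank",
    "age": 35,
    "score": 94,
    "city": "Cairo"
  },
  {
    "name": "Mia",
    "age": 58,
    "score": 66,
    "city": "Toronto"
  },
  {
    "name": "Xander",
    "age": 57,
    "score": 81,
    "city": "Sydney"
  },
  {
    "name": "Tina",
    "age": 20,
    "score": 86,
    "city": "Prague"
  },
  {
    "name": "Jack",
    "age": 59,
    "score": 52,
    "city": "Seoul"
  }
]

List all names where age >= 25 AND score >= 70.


Checking both conditions:
  Iris (age=19, score=72) -> no
  Nate (age=36, score=79) -> YES
  Eve (age=45, score=53) -> no
  Hank (age=35, score=94) -> YES
  Mia (age=58, score=66) -> no
  Xander (age=57, score=81) -> YES
  Tina (age=20, score=86) -> no
  Jack (age=59, score=52) -> no


ANSWER: Nate, Hank, Xander


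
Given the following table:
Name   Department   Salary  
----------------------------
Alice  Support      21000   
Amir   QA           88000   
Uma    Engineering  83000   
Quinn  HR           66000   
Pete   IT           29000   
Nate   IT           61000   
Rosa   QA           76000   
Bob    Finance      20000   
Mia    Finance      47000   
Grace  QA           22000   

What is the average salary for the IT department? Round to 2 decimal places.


IT department members:
  Pete: 29000
  Nate: 61000
Sum = 90000
Count = 2
Average = 90000 / 2 = 45000.00

ANSWER: 45000.00


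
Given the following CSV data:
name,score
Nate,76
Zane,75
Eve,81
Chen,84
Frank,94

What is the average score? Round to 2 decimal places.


Scores: 76, 75, 81, 84, 94
Sum = 410
Count = 5
Average = 410 / 5 = 82.00

ANSWER: 82.00


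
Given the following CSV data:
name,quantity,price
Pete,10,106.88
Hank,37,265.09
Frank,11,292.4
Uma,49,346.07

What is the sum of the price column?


Values in 'price' column:
  Row 1: 106.88
  Row 2: 265.09
  Row 3: 292.4
  Row 4: 346.07
Sum = 106.88 + 265.09 + 292.4 + 346.07 = 1010.44

ANSWER: 1010.44


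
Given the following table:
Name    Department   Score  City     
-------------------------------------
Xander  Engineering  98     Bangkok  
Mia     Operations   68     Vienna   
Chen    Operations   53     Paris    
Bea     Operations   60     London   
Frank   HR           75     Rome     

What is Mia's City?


Row 2: Mia
City = Vienna

ANSWER: Vienna


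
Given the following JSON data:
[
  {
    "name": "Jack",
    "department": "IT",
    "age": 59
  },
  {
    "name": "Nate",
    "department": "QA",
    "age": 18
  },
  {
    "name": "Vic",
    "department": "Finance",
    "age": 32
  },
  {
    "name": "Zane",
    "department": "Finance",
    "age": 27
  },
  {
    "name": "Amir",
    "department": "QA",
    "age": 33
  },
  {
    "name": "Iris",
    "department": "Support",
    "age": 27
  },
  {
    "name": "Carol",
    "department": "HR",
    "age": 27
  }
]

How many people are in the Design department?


Scanning records for department = Design
  No matches found
Count: 0

ANSWER: 0


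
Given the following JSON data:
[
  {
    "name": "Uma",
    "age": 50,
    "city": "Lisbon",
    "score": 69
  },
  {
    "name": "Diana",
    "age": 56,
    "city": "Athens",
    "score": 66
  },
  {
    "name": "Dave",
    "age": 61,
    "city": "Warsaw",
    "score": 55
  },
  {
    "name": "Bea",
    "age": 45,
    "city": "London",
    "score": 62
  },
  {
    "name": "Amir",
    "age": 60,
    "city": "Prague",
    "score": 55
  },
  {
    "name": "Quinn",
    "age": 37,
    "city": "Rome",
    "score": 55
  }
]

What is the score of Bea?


Looking up record where name = Bea
Record index: 3
Field 'score' = 62

ANSWER: 62


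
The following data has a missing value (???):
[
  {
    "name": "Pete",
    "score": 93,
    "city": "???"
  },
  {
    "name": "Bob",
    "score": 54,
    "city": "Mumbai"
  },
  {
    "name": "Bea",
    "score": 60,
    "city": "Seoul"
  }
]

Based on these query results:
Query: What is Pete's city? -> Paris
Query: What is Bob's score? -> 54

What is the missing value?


The missing value is Pete's city
From query: Pete's city = Paris

ANSWER: Paris


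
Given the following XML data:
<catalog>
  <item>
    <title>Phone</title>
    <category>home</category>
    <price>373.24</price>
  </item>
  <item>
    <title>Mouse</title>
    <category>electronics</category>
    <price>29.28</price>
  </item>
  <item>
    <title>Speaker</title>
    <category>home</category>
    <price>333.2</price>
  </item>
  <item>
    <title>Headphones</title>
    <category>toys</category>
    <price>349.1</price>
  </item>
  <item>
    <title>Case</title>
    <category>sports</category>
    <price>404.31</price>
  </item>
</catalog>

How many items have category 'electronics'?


Scanning <item> elements for <category>electronics</category>:
  Item 2: Mouse -> MATCH
Count: 1

ANSWER: 1


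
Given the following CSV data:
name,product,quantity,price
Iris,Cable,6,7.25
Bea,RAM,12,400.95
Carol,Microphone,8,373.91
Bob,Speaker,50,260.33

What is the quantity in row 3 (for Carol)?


Row 3: Carol
Column 'quantity' = 8

ANSWER: 8


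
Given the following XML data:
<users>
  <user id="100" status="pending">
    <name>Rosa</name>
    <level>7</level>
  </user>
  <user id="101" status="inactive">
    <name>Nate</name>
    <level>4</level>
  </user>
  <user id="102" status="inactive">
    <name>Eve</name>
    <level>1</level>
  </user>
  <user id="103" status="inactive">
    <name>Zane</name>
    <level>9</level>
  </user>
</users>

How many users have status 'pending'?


Counting users with status='pending':
  Rosa (id=100) -> MATCH
Count: 1

ANSWER: 1


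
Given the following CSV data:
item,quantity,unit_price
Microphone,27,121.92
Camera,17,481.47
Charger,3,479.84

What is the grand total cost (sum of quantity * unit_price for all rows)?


Computing row totals:
  Microphone: 27 * 121.92 = 3291.84
  Camera: 17 * 481.47 = 8184.99
  Charger: 3 * 479.84 = 1439.52
Grand total = 3291.84 + 8184.99 + 1439.52 = 12916.35

ANSWER: 12916.35


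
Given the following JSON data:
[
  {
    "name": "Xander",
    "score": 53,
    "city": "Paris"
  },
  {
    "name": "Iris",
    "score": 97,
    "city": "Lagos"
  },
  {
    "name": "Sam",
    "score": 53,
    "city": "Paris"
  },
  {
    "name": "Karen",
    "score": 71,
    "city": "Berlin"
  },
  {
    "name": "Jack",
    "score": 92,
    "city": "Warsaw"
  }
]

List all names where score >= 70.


Filtering records where score >= 70:
  Xander (score=53) -> no
  Iris (score=97) -> YES
  Sam (score=53) -> no
  Karen (score=71) -> YES
  Jack (score=92) -> YES


ANSWER: Iris, Karen, Jack


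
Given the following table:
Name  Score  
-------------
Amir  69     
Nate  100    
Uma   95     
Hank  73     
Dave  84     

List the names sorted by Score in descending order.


Sorting by Score (descending):
  Nate: 100
  Uma: 95
  Dave: 84
  Hank: 73
  Amir: 69


ANSWER: Nate, Uma, Dave, Hank, Amir


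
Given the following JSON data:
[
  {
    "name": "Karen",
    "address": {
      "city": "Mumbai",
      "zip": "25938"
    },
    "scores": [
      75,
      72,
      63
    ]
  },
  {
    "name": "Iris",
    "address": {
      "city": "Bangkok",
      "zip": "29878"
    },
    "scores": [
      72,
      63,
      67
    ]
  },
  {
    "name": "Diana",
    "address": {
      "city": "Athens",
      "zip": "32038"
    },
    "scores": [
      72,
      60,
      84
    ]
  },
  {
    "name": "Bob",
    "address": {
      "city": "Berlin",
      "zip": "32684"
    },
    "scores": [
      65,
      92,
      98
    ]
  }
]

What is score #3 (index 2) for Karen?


Path: records[0].scores[2]
Value: 63

ANSWER: 63


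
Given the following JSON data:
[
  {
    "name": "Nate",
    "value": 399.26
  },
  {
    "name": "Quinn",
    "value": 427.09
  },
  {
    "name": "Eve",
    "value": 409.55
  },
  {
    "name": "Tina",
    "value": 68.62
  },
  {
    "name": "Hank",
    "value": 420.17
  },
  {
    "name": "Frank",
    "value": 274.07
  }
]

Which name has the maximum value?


Comparing values:
  Nate: 399.26
  Quinn: 427.09
  Eve: 409.55
  Tina: 68.62
  Hank: 420.17
  Frank: 274.07
Maximum: Quinn (427.09)

ANSWER: Quinn


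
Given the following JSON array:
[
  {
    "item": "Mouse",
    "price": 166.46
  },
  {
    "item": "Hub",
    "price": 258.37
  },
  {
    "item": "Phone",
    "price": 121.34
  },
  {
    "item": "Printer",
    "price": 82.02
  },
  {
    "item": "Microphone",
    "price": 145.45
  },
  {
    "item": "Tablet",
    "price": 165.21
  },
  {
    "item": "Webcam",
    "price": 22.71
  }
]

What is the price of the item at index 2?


Array index 2 -> Phone
price = 121.34

ANSWER: 121.34


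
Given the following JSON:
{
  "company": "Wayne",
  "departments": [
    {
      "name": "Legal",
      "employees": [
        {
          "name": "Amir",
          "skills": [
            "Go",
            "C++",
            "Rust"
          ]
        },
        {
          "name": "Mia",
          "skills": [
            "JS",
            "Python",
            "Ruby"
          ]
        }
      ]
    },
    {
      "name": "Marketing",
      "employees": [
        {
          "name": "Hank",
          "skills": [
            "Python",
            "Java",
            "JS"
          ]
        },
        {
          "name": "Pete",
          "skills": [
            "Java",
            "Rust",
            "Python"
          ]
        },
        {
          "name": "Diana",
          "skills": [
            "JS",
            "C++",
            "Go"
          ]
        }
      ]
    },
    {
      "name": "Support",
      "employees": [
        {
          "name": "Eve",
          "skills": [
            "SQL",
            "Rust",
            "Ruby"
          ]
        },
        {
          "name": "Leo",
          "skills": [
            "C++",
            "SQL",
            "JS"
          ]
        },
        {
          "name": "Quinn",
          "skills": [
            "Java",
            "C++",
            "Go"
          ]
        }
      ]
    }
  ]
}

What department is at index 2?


Path: departments[2].name
Value: Support

ANSWER: Support


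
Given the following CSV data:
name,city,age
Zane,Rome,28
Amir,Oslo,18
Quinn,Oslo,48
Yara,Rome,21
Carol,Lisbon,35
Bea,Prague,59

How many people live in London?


Scanning city column for 'London':
Total matches: 0

ANSWER: 0


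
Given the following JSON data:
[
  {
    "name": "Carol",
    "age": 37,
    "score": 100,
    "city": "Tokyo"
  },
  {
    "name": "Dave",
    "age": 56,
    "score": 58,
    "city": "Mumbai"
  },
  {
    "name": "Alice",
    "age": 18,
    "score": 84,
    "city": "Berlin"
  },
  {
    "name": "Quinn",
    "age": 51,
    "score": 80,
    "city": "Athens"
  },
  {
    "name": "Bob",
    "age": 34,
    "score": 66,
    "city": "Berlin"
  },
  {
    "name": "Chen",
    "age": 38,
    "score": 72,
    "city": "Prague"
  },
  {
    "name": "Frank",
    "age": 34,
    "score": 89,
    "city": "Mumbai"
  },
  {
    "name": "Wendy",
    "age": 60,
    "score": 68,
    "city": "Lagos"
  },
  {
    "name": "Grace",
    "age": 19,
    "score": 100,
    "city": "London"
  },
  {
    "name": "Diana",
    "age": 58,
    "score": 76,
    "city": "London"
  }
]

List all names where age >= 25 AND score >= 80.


Checking both conditions:
  Carol (age=37, score=100) -> YES
  Dave (age=56, score=58) -> no
  Alice (age=18, score=84) -> no
  Quinn (age=51, score=80) -> YES
  Bob (age=34, score=66) -> no
  Chen (age=38, score=72) -> no
  Frank (age=34, score=89) -> YES
  Wendy (age=60, score=68) -> no
  Grace (age=19, score=100) -> no
  Diana (age=58, score=76) -> no


ANSWER: Carol, Quinn, Frank


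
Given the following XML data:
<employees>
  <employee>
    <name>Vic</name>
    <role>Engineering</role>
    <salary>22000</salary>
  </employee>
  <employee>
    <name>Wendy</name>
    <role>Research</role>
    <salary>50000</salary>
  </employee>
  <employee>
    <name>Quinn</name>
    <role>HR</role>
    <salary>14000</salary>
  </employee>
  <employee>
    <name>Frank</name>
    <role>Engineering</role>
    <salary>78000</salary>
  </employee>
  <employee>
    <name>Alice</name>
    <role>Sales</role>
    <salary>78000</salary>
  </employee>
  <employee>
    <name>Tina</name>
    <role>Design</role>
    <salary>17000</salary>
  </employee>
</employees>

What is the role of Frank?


Searching for <employee> with <name>Frank</name>
Found at position 4
<role>Engineering</role>

ANSWER: Engineering


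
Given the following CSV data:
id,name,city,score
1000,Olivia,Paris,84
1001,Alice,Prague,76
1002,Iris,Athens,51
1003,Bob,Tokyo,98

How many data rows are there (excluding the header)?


Counting rows (excluding header):
Header: id,name,city,score
Data rows: 4

ANSWER: 4


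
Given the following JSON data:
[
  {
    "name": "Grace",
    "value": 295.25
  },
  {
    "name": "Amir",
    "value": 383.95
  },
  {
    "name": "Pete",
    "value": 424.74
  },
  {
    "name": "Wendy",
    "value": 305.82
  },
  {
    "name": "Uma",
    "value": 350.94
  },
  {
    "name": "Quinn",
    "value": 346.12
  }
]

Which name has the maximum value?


Comparing values:
  Grace: 295.25
  Amir: 383.95
  Pete: 424.74
  Wendy: 305.82
  Uma: 350.94
  Quinn: 346.12
Maximum: Pete (424.74)

ANSWER: Pete


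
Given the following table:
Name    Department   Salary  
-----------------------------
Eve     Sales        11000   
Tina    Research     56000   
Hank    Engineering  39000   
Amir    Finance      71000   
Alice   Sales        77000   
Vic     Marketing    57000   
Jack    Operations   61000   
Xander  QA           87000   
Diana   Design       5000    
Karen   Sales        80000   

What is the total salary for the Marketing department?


Marketing department members:
  Vic: 57000
Total = 57000 = 57000

ANSWER: 57000


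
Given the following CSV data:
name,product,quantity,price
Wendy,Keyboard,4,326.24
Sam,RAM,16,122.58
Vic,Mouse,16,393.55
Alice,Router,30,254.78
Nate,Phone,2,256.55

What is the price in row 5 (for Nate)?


Row 5: Nate
Column 'price' = 256.55

ANSWER: 256.55


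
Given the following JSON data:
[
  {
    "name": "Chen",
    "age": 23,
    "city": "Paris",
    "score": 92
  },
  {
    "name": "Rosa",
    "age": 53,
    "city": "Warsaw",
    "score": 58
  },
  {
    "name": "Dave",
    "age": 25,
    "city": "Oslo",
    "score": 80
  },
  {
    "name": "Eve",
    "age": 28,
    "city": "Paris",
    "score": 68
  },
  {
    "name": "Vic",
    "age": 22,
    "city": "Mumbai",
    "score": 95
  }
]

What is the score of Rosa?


Looking up record where name = Rosa
Record index: 1
Field 'score' = 58

ANSWER: 58


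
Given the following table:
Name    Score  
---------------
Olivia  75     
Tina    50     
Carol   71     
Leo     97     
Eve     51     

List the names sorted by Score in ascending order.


Sorting by Score (ascending):
  Tina: 50
  Eve: 51
  Carol: 71
  Olivia: 75
  Leo: 97


ANSWER: Tina, Eve, Carol, Olivia, Leo


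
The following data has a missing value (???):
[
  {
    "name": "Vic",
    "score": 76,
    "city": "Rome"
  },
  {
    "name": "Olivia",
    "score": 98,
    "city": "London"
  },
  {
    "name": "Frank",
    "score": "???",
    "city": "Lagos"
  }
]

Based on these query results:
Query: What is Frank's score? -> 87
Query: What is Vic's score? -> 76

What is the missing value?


The missing value is Frank's score
From query: Frank's score = 87

ANSWER: 87


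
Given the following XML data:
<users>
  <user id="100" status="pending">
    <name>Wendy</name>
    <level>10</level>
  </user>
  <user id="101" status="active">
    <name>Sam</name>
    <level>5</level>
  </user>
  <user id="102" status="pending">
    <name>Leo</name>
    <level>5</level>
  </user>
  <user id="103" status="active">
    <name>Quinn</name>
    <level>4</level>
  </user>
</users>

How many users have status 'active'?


Counting users with status='active':
  Sam (id=101) -> MATCH
  Quinn (id=103) -> MATCH
Count: 2

ANSWER: 2


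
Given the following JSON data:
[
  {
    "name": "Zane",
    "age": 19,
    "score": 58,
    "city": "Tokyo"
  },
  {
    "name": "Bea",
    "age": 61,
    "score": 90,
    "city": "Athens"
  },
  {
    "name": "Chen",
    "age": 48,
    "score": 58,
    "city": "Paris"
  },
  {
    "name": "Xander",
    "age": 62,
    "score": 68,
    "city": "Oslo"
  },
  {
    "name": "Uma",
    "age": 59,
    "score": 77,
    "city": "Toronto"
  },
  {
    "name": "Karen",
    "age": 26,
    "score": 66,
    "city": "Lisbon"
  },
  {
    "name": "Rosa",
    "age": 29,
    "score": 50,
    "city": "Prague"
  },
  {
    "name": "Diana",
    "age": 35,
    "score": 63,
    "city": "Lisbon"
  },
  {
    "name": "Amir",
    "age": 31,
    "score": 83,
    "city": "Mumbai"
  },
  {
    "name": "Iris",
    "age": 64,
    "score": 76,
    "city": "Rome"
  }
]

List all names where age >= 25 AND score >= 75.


Checking both conditions:
  Zane (age=19, score=58) -> no
  Bea (age=61, score=90) -> YES
  Chen (age=48, score=58) -> no
  Xander (age=62, score=68) -> no
  Uma (age=59, score=77) -> YES
  Karen (age=26, score=66) -> no
  Rosa (age=29, score=50) -> no
  Diana (age=35, score=63) -> no
  Amir (age=31, score=83) -> YES
  Iris (age=64, score=76) -> YES


ANSWER: Bea, Uma, Amir, Iris


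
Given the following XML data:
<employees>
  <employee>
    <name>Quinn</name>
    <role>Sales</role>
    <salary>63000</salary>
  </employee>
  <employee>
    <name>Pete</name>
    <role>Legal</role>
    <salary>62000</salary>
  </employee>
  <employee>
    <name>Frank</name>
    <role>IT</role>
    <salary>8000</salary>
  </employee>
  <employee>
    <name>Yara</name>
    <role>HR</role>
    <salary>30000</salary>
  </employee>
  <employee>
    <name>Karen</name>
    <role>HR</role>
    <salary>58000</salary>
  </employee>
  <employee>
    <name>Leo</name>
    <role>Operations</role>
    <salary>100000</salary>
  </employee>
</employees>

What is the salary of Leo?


Searching for <employee> with <name>Leo</name>
Found at position 6
<salary>100000</salary>

ANSWER: 100000


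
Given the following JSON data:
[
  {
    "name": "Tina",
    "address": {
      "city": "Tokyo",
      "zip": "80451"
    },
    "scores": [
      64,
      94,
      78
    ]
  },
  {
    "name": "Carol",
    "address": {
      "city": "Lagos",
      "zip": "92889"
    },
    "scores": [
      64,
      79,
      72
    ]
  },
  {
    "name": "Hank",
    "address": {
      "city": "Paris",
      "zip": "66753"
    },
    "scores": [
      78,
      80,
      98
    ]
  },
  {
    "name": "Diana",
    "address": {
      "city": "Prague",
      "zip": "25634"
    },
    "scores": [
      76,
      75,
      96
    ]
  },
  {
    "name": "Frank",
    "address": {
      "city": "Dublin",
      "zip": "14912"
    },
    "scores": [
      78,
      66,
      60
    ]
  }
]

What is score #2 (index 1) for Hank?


Path: records[2].scores[1]
Value: 80

ANSWER: 80


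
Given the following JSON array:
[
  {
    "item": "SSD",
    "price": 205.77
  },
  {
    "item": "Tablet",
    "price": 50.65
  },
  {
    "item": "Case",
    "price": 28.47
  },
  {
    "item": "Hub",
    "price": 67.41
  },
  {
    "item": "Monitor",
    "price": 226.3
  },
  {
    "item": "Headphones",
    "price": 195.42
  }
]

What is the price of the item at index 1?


Array index 1 -> Tablet
price = 50.65

ANSWER: 50.65


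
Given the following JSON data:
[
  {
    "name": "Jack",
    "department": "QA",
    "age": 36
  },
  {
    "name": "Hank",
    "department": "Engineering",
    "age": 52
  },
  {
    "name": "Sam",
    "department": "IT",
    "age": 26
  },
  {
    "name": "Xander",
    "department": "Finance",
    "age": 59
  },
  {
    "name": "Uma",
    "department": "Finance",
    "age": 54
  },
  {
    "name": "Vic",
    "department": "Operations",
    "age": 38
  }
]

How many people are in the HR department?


Scanning records for department = HR
  No matches found
Count: 0

ANSWER: 0


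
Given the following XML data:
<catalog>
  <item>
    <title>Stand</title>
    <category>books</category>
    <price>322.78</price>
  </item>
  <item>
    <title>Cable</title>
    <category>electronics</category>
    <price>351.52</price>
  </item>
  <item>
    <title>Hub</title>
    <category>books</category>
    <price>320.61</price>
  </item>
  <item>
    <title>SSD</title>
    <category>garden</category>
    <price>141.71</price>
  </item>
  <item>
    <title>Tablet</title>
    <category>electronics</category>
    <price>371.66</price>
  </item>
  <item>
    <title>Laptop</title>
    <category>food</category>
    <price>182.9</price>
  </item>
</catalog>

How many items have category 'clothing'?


Scanning <item> elements for <category>clothing</category>:
Count: 0

ANSWER: 0


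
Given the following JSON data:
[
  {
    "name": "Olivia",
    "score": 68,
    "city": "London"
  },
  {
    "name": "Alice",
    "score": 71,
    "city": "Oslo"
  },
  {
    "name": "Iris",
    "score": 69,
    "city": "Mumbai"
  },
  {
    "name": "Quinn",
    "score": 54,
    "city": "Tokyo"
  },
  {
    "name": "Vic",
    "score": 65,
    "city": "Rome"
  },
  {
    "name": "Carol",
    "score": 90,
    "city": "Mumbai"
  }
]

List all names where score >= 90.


Filtering records where score >= 90:
  Olivia (score=68) -> no
  Alice (score=71) -> no
  Iris (score=69) -> no
  Quinn (score=54) -> no
  Vic (score=65) -> no
  Carol (score=90) -> YES


ANSWER: Carol


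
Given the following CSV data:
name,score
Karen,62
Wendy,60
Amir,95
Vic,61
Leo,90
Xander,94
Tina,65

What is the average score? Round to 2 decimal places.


Scores: 62, 60, 95, 61, 90, 94, 65
Sum = 527
Count = 7
Average = 527 / 7 = 75.29

ANSWER: 75.29


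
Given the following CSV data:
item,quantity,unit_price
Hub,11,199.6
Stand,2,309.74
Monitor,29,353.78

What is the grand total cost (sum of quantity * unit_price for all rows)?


Computing row totals:
  Hub: 11 * 199.6 = 2195.6
  Stand: 2 * 309.74 = 619.48
  Monitor: 29 * 353.78 = 10259.62
Grand total = 2195.6 + 619.48 + 10259.62 = 13074.7

ANSWER: 13074.7


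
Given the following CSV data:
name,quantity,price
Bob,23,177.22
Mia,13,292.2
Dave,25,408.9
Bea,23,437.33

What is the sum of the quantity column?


Values in 'quantity' column:
  Row 1: 23
  Row 2: 13
  Row 3: 25
  Row 4: 23
Sum = 23 + 13 + 25 + 23 = 84

ANSWER: 84


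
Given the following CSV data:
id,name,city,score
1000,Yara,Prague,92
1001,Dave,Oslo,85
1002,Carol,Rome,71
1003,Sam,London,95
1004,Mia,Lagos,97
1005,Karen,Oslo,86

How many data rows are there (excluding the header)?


Counting rows (excluding header):
Header: id,name,city,score
Data rows: 6

ANSWER: 6


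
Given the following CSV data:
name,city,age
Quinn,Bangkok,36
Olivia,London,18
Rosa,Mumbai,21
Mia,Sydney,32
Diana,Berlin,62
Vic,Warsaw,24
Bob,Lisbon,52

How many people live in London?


Scanning city column for 'London':
  Row 2: Olivia -> MATCH
Total matches: 1

ANSWER: 1


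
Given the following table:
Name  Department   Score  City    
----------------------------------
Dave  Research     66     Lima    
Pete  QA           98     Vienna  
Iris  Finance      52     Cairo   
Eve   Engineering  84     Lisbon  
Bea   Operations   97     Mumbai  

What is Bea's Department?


Row 5: Bea
Department = Operations

ANSWER: Operations


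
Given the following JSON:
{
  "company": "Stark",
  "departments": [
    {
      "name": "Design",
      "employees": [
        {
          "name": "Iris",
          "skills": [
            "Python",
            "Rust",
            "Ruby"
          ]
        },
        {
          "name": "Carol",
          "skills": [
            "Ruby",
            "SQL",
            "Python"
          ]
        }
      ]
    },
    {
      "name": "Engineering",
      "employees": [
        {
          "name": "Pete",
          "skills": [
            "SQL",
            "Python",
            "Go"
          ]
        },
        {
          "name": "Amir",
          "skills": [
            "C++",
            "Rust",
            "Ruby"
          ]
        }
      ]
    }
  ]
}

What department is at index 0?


Path: departments[0].name
Value: Design

ANSWER: Design


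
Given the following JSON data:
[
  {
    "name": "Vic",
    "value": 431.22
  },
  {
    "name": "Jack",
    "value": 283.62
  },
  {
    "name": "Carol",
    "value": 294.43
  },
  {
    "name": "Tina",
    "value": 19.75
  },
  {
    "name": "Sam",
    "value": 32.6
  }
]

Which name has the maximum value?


Comparing values:
  Vic: 431.22
  Jack: 283.62
  Carol: 294.43
  Tina: 19.75
  Sam: 32.6
Maximum: Vic (431.22)

ANSWER: Vic


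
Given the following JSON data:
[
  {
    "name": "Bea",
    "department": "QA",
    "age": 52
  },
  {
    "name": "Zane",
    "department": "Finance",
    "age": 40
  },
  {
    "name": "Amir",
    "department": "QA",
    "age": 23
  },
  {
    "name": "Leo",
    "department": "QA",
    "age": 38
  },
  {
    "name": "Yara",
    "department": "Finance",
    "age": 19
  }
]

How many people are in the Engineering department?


Scanning records for department = Engineering
  No matches found
Count: 0

ANSWER: 0


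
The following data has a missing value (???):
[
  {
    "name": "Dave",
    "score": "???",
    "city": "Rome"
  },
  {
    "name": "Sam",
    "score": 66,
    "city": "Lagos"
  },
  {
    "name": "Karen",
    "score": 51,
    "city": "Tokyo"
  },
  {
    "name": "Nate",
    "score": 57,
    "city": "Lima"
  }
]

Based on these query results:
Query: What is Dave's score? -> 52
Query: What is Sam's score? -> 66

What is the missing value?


The missing value is Dave's score
From query: Dave's score = 52

ANSWER: 52


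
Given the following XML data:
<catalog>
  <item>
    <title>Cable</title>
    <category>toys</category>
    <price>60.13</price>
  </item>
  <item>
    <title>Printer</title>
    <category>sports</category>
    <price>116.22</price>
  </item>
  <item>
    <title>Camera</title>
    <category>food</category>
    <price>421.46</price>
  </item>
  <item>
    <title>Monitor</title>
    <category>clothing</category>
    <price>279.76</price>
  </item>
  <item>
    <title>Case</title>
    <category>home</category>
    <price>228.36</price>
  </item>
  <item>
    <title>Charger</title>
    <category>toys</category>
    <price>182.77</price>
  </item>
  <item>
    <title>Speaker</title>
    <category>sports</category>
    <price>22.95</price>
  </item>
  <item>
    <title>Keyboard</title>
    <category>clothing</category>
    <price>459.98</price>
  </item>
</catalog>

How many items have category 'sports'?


Scanning <item> elements for <category>sports</category>:
  Item 2: Printer -> MATCH
  Item 7: Speaker -> MATCH
Count: 2

ANSWER: 2


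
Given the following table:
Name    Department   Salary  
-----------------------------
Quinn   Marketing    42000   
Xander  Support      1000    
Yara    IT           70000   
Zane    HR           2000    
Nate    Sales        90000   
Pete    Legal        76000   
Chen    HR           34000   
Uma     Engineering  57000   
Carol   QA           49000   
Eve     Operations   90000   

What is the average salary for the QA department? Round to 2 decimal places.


QA department members:
  Carol: 49000
Sum = 49000
Count = 1
Average = 49000 / 1 = 49000.00

ANSWER: 49000.00


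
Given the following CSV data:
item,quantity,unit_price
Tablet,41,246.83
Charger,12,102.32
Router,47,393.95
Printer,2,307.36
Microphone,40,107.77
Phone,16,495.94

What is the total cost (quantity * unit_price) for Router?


Row: Router
quantity = 47
unit_price = 393.95
total = 47 * 393.95 = 18515.65

ANSWER: 18515.65
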